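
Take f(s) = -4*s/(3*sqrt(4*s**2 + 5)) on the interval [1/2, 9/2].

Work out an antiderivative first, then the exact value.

Antiderivative: F(s) = -sqrt(4*s**2 + 5)/3; value = -sqrt(86)/3 + sqrt(6)/3

The substitution u = 4*s**2 + 5 works: f is exactly (dF/du)*(du/ds) for that inner function.
F(s) = -sqrt(4*s**2 + 5)/3 is an antiderivative of f.
Check: d/ds[-sqrt(4*s**2 + 5)/3] = -4*s/(3*sqrt(4*s**2 + 5)) = f(s).
F(9/2) = -sqrt(86)/3; F(1/2) = -sqrt(6)/3.
Integral = F(9/2) - F(1/2) = -sqrt(86)/3 + sqrt(6)/3.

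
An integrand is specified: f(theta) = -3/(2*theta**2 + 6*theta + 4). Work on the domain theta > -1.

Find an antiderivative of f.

Factor the denominator (2*(theta + 1)*(theta + 2)) and decompose: f = 3/(2*(theta + 2)) - 3/(2*(theta + 1)); each piece integrates to a log, atan, or power term.
Check: d/dtheta[-3*log(theta + 1)/2 + 3*log(theta + 2)/2] = -3/(2*theta**2 + 6*theta + 4) = f(theta).

An antiderivative is F(theta) = -3*log(theta + 1)/2 + 3*log(theta + 2)/2.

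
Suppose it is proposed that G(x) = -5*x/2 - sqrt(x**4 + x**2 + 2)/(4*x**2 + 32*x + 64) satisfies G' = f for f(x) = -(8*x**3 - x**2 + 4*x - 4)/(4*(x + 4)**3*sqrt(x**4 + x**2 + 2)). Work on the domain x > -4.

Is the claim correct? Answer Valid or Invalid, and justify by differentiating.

Invalid: d/dx[G] - f = -5/2, which is not 0.

d/dx[G] = (-10*x**3*sqrt(x**4 + x**2 + 2) - 8*x**3 - 120*x**2*sqrt(x**4 + x**2 + 2) + x**2 - 480*x*sqrt(x**4 + x**2 + 2) - 4*x - 640*sqrt(x**4 + x**2 + 2) + 4)/(4*x**3*sqrt(x**4 + x**2 + 2) + 48*x**2*sqrt(x**4 + x**2 + 2) + 192*x*sqrt(x**4 + x**2 + 2) + 256*sqrt(x**4 + x**2 + 2))
d/dx[G] - f(x) = -5/2 != 0.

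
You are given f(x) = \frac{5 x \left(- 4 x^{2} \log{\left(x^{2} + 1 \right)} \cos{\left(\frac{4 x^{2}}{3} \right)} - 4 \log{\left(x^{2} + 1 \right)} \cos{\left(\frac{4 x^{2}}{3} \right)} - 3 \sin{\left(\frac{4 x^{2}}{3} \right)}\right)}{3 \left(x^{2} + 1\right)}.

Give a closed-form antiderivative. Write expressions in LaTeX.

Recognize the product-rule pattern: f = u'v + uv' with u = - \frac{5 \log{\left(x^{2} + 1 \right)}}{2}, v = \sin{\left(\frac{4 x^{2}}{3} \right)}, so integration by parts undoes it.
Check: d/dx[- \frac{5 \log{\left(x^{2} + 1 \right)} \sin{\left(\frac{4 x^{2}}{3} \right)}}{2}] = \frac{- 20 x^{3} \log{\left(x^{2} + 1 \right)} \cos{\left(\frac{4 x^{2}}{3} \right)} - 20 x \log{\left(x^{2} + 1 \right)} \cos{\left(\frac{4 x^{2}}{3} \right)} - 15 x \sin{\left(\frac{4 x^{2}}{3} \right)}}{3 x^{2} + 3}, which equals f(x).

An antiderivative is F(x) = - \frac{5 \log{\left(x^{2} + 1 \right)} \sin{\left(\frac{4 x^{2}}{3} \right)}}{2}.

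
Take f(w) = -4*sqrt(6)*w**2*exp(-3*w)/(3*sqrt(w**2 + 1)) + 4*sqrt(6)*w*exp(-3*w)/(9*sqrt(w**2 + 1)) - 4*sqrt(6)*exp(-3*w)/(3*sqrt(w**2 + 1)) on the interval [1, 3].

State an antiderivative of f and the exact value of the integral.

Antiderivative: F(w) = 4*sqrt(6)*sqrt(w**2 + 1)*exp(-3*w)/9; value = -8*sqrt(3)*exp(-3)/9 + 8*sqrt(15)*exp(-9)/9

f has the shape u'v + uv' for u = 8*sqrt(3*w**2/2 + 3/2)/9 and v = exp(-3*w) — it is the derivative of the product u*v.
F(w) = 4*sqrt(6)*sqrt(w**2 + 1)*exp(-3*w)/9 is an antiderivative of f.
Check: d/dw[4*sqrt(6)*sqrt(w**2 + 1)*exp(-3*w)/9] = (-12*sqrt(6)*w**2 + 4*sqrt(6)*w - 12*sqrt(6))*exp(-3*w)/(9*sqrt(w**2 + 1)), which equals f(w).
F(3) = 8*sqrt(15)*exp(-9)/9; F(1) = 8*sqrt(3)*exp(-3)/9.
Integral = F(3) - F(1) = -8*sqrt(3)*exp(-3)/9 + 8*sqrt(15)*exp(-9)/9.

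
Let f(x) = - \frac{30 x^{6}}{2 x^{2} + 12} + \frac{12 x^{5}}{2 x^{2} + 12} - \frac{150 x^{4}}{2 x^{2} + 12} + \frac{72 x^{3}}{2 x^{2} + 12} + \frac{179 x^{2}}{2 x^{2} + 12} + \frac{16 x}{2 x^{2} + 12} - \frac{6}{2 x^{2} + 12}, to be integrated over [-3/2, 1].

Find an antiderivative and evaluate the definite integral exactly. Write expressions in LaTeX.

Antiderivative: F(x) = - 3 x^{5} + \frac{3 x^{4}}{2} + 5 x^{3} - \frac{x}{2} + 4 \log{\left(x^{2} + 6 \right)}; value = - \frac{45}{4} - 4 \log{\left(\frac{33}{4} \right)} + 4 \log{\left(7 \right)}

Integrate term by term and add the pieces.
F(x) = - 3 x^{5} + \frac{3 x^{4}}{2} + 5 x^{3} - \frac{x}{2} + 4 \log{\left(x^{2} + 6 \right)} is an antiderivative of f.
Check: d/dx[- 3 x^{5} + \frac{3 x^{4}}{2} + 5 x^{3} - \frac{x}{2} + 4 \log{\left(x^{2} + 6 \right)}] = \frac{- 30 x^{6} + 12 x^{5} - 150 x^{4} + 72 x^{3} + 179 x^{2} + 16 x - 6}{2 x^{2} + 12}, which equals f(x).
F(1) = 3 + 4 \log{\left(7 \right)}; F(-3/2) = 4 \log{\left(\frac{33}{4} \right)} + \frac{57}{4}.
Integral = F(1) - F(-3/2) = - \frac{45}{4} - 4 \log{\left(\frac{33}{4} \right)} + 4 \log{\left(7 \right)}.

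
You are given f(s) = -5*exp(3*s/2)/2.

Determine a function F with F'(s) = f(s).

A candidate is checked by its d/ds: the result must match f(s).
Check: d/ds[-5*exp(3*s/2)/3] = -5*exp(3*s/2)/2 = f(s).

An antiderivative is F(s) = -5*exp(3*s/2)/3.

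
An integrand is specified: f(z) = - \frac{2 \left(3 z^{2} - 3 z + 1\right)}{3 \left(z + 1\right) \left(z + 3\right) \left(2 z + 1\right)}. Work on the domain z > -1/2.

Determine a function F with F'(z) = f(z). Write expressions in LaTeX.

The denominator factors as 3 \left(z + 1\right) \left(z + 3\right) \left(2 z + 1\right); partial fractions split f into directly integrable pieces: - \frac{26}{15 \left(2 z + 1\right)} - \frac{37}{15 \left(z + 3\right)} + \frac{7}{3 \left(z + 1\right)}.
Check: d/dz[- \frac{13 \log{\left(z + \frac{1}{2} \right)}}{15} + \frac{7 \log{\left(z + 1 \right)}}{3} - \frac{37 \log{\left(z + 3 \right)}}{15}] = \frac{- 6 z^{2} + 6 z - 2}{6 z^{3} + 27 z^{2} + 30 z + 9}, which equals f(z).

An antiderivative is F(z) = - \frac{13 \log{\left(z + \frac{1}{2} \right)}}{15} + \frac{7 \log{\left(z + 1 \right)}}{3} - \frac{37 \log{\left(z + 3 \right)}}{15}.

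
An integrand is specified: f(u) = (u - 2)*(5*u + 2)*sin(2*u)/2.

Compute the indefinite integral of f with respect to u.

F(u) = -5*u**2*cos(2*u)/4 + 5*u*sin(2*u)/4 + 2*u*cos(2*u) - sin(2*u) + 13*cos(2*u)/8 + C

Since d/du undoes antidifferentiation here, F'(u) = f(u) is required of F(u).
Check: d/du[-5*u**2*cos(2*u)/4 + 5*u*sin(2*u)/4 + 2*u*cos(2*u) - sin(2*u) + 13*cos(2*u)/8] = 5*u**2*sin(2*u)/2 - 4*u*sin(2*u) - 2*sin(2*u), which equals f(u).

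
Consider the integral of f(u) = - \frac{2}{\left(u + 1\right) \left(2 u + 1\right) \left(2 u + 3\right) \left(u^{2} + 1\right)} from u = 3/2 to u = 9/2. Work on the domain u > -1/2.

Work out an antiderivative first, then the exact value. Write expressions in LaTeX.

Factor the denominator (\left(u + 1\right) \left(2 u + 1\right) \left(2 u + 3\right) \left(u^{2} + 1\right)) and decompose: f = \frac{7 u + 9}{65 \left(u^{2} + 1\right)} - \frac{8}{13 \left(2 u + 3\right)} - \frac{8}{5 \left(2 u + 1\right)} + \frac{1}{u + 1}; each piece integrates to a log, atan, or power term.
F(u) = \frac{- 104 \log{\left(u + \frac{1}{2} \right)} + 130 \log{\left(u + 1 \right)} - 40 \log{\left(u + \frac{3}{2} \right)} + 7 \log{\left(u^{2} + 1 \right)} + 18 \operatorname{atan}{\left(u \right)}}{130} is an antiderivative of f.
Check: d/du[\frac{- 104 \log{\left(u + \frac{1}{2} \right)} + 130 \log{\left(u + 1 \right)} - 40 \log{\left(u + \frac{3}{2} \right)} + 7 \log{\left(u^{2} + 1 \right)} + 18 \operatorname{atan}{\left(u \right)}}{130}] = - \frac{2}{4 u^{5} + 12 u^{4} + 15 u^{3} + 15 u^{2} + 11 u + 3}, which equals f(u).
F(9/2) = - \frac{4 \log{\left(5 \right)}}{5} - \frac{4 \log{\left(6 \right)}}{13} + \frac{7 \log{\left(\frac{85}{4} \right)}}{130} + \frac{9 \operatorname{atan}{\left(\frac{9}{2} \right)}}{65} + \log{\left(\frac{11}{2} \right)}; F(3/2) = - \frac{4 \log{\left(2 \right)}}{5} - \frac{4 \log{\left(3 \right)}}{13} + \frac{7 \log{\left(\frac{13}{4} \right)}}{130} + \frac{9 \operatorname{atan}{\left(\frac{3}{2} \right)}}{65} + \log{\left(\frac{5}{2} \right)}.
Integral = F(9/2) - F(3/2) = - \frac{4 \log{\left(5 \right)}}{5} - \log{\left(\frac{5}{2} \right)} - \frac{4 \log{\left(6 \right)}}{13} - \frac{9 \operatorname{atan}{\left(\frac{3}{2} \right)}}{65} - \frac{7 \log{\left(\frac{13}{4} \right)}}{130} + \frac{7 \log{\left(\frac{85}{4} \right)}}{130} + \frac{9 \operatorname{atan}{\left(\frac{9}{2} \right)}}{65} + \frac{4 \log{\left(3 \right)}}{13} + \frac{4 \log{\left(2 \right)}}{5} + \log{\left(\frac{11}{2} \right)}.

Antiderivative: F(u) = \frac{- 104 \log{\left(u + \frac{1}{2} \right)} + 130 \log{\left(u + 1 \right)} - 40 \log{\left(u + \frac{3}{2} \right)} + 7 \log{\left(u^{2} + 1 \right)} + 18 \operatorname{atan}{\left(u \right)}}{130}; value = - \frac{4 \log{\left(5 \right)}}{5} - \log{\left(\frac{5}{2} \right)} - \frac{4 \log{\left(6 \right)}}{13} - \frac{9 \operatorname{atan}{\left(\frac{3}{2} \right)}}{65} - \frac{7 \log{\left(\frac{13}{4} \right)}}{130} + \frac{7 \log{\left(\frac{85}{4} \right)}}{130} + \frac{9 \operatorname{atan}{\left(\frac{9}{2} \right)}}{65} + \frac{4 \log{\left(3 \right)}}{13} + \frac{4 \log{\left(2 \right)}}{5} + \log{\left(\frac{11}{2} \right)}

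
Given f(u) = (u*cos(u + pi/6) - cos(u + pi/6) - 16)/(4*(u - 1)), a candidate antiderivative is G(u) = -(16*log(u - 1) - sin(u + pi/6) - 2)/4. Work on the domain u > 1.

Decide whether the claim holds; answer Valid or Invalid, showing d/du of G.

d/du[G] = (u*cos(u + pi/6) - cos(u + pi/6) - 16)/(4*u - 4)
This equals f(u) exactly, so the claim holds.

Valid - the claim checks out under differentiation.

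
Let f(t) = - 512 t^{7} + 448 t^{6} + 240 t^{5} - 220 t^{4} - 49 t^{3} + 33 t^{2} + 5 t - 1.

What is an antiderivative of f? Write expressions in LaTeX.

An antiderivative is F(t) = - \frac{\left(- 4 t^{2} + t + 1\right)^{4}}{4}.

The substitution u = - 4 t^{2} + t + 1 works: f is exactly (dF/du)*(du/dt) for that inner function.
Check: d/dt[- \frac{\left(- 4 t^{2} + t + 1\right)^{4}}{4}] = - 512 t^{7} + 448 t^{6} + 240 t^{5} - 220 t^{4} - 49 t^{3} + 33 t^{2} + 5 t - 1 = f(t).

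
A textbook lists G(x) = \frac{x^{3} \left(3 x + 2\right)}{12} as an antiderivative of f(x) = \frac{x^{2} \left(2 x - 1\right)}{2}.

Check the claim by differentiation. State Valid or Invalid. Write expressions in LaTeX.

d/dx[G] = x^{3} + \frac{x^{2}}{2}
d/dx[G] - f(x) = x^{2} != 0.

Invalid: d/dx[G] - f = x^{2}, which is not 0.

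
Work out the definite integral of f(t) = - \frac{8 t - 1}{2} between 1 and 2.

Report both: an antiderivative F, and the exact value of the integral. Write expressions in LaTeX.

Any candidate F(t) must reproduce f(t) exactly when differentiated.
F(t) = - \frac{12 t^{2} - 3 t - 4}{6} is an antiderivative of f.
Check: d/dt[- \frac{12 t^{2} - 3 t - 4}{6}] = \frac{1}{2} - 4 t, which equals f(t).
F(2) = - \frac{19}{3}; F(1) = - \frac{5}{6}.
Integral = F(2) - F(1) = - \frac{11}{2}.

Antiderivative: F(t) = - \frac{12 t^{2} - 3 t - 4}{6}; value = - \frac{11}{2}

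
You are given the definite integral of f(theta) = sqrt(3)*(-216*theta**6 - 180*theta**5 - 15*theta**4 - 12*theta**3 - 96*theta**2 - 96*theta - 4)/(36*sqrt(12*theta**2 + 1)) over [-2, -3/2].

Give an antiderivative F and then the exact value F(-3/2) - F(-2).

Recognize the product-rule pattern: f = u'v + uv' with u = sqrt(4*theta**2 + 1/3)/2, v = -theta**5/2 - theta**4/2 - 2*theta/3 - 4/3, so integration by parts undoes it.
F(theta) = sqrt(3)*sqrt(12*theta**2 + 1)*(-3*theta**5 - 3*theta**4 - 4*theta - 8)/36 is an antiderivative of f.
Check: d/dtheta[sqrt(3)*sqrt(12*theta**2 + 1)*(-3*theta**5 - 3*theta**4 - 4*theta - 8)/36] = (-216*sqrt(3)*theta**6 - 180*sqrt(3)*theta**5 - 15*sqrt(3)*theta**4 - 12*sqrt(3)*theta**3 - 96*sqrt(3)*theta**2 - 96*sqrt(3)*theta - 4*sqrt(3))/(36*sqrt(12*theta**2 + 1)), which equals f(theta).
F(-3/2) = 179*sqrt(21)/576; F(-2) = 28*sqrt(3)/3.
Integral = F(-3/2) - F(-2) = -28*sqrt(3)/3 + 179*sqrt(21)/576.

Antiderivative: F(theta) = sqrt(3)*sqrt(12*theta**2 + 1)*(-3*theta**5 - 3*theta**4 - 4*theta - 8)/36; value = -28*sqrt(3)/3 + 179*sqrt(21)/576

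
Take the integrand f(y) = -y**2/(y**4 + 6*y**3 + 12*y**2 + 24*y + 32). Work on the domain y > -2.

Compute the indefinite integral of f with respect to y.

Factor the denominator ((y + 2)*(y + 4)*(y**2 + 4)) and decompose: f = -(3*y - 2)/(20*(y**2 + 4)) + 2/(5*(y + 4)) - 1/(4*(y + 2)); each piece integrates to a log, atan, or power term.
Check: d/dy[(-10*log(y + 2) + 16*log(y + 4) - 3*log(y**2 + 4) + 2*atan(y/2))/40] = -y**2/(y**4 + 6*y**3 + 12*y**2 + 24*y + 32) = f(y).

F(y) = (-10*log(y + 2) + 16*log(y + 4) - 3*log(y**2 + 4) + 2*atan(y/2))/40 + C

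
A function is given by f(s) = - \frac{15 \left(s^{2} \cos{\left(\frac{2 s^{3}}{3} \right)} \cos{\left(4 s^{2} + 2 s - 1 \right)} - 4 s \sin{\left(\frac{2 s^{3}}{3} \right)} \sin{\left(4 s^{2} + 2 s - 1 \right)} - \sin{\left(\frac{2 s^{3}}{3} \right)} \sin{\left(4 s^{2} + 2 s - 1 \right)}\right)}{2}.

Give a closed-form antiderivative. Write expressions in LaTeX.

An antiderivative is F(s) = - \frac{15 \sin{\left(\frac{2 s^{3}}{3} \right)} \cos{\left(4 s^{2} + 2 s - 1 \right)}}{4}.

f has the shape u'v + uv' for u = - \frac{15 \cos{\left(4 s^{2} + 2 s - 1 \right)}}{4} and v = \sin{\left(\frac{2 s^{3}}{3} \right)} — it is the derivative of the product u*v.
Check: d/ds[- \frac{15 \sin{\left(\frac{2 s^{3}}{3} \right)} \cos{\left(4 s^{2} + 2 s - 1 \right)}}{4}] = - \frac{15 s^{2} \cos{\left(\frac{2 s^{3}}{3} \right)} \cos{\left(4 s^{2} + 2 s - 1 \right)}}{2} + 30 s \sin{\left(\frac{2 s^{3}}{3} \right)} \sin{\left(4 s^{2} + 2 s - 1 \right)} + \frac{15 \sin{\left(\frac{2 s^{3}}{3} \right)} \sin{\left(4 s^{2} + 2 s - 1 \right)}}{2}, which equals f(s).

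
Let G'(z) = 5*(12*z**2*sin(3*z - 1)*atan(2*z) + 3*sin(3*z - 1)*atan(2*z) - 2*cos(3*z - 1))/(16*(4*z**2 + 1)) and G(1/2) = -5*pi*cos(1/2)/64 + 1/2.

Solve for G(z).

Recognize the product-rule pattern: G'(z) = u'v + uv' with u = -5*atan(2*z)/16, v = cos(3*z - 1), so integration by parts undoes it.
A general antiderivative is -5*cos(3*z - 1)*atan(2*z)/16 + C.
The condition gives C = -5*pi*cos(1/2)/64 + 1/2 - (-5*pi*cos(1/2)/64) = 1/2.
So G(z) = -5*cos(3*z - 1)*atan(2*z)/16 + 1/2.
Check: d/dz[-5*cos(3*z - 1)*atan(2*z)/16 + 1/2] = (60*z**2*sin(3*z - 1)*atan(2*z) + 15*sin(3*z - 1)*atan(2*z) - 10*cos(3*z - 1))/(64*z**2 + 16), which equals G'(z).

G(z) = -5*cos(3*z - 1)*atan(2*z)/16 + 1/2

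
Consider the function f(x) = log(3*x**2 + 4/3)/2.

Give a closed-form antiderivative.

An antiderivative is F(x) = x*log(3*x**2 + 4/3)/2 - x + 2*atan(3*x/2)/3.

Differentiate the proposed F(x) back; it has to land on f(x) exactly.
Check: d/dx[x*log(3*x**2 + 4/3)/2 - x + 2*atan(3*x/2)/3] = log(3*x**2 + 4/3)/2 = f(x).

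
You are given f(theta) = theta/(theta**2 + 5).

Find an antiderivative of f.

The substitution u = theta**2 + 5 works: f is exactly (dF/du)*(du/dtheta) for that inner function.
Check: d/dtheta[log(theta**2 + 5)/2] = theta/(theta**2 + 5) = f(theta).

An antiderivative is F(theta) = log(theta**2 + 5)/2.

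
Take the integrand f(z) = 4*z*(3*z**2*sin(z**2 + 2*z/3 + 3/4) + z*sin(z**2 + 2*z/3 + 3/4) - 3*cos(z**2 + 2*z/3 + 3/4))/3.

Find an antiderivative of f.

An antiderivative is F(z) = -2*z**2*cos(z**2 + 2*z/3 + 3/4).

Recognize the product-rule pattern: f = u'v + uv' with u = -2*z**2, v = cos(z**2 + 2*z/3 + 3/4), so integration by parts undoes it.
Check: d/dz[-2*z**2*cos(z**2 + 2*z/3 + 3/4)] = 4*z**3*sin(z**2 + 2*z/3 + 3/4) + 4*z**2*sin(z**2 + 2*z/3 + 3/4)/3 - 4*z*cos(z**2 + 2*z/3 + 3/4), which equals f(z).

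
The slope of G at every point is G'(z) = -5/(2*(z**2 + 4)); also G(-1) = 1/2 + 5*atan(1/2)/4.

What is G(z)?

G(z) = 1/2 - 5*atan(z/2)/4

The proposed G(z) is checked by its d/dz: the result must match the given G'(z).
A general antiderivative is -5*atan(z/2)/4 + C.
The condition gives C = 1/2 + 5*atan(1/2)/4 - (5*atan(1/2)/4) = 1/2.
So G(z) = 1/2 - 5*atan(z/2)/4.
Check: d/dz[1/2 - 5*atan(z/2)/4] = -5/(2*z**2 + 8), which equals G'(z).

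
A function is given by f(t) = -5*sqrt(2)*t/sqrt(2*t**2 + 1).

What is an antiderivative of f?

An antiderivative is F(t) = -5*sqrt(2)*sqrt(2*t**2 + 1)/2.

f matches the chain-rule pattern g'(h)*h' with inner function h(t) = 4*t**2 + 2; substituting u = h(t) collapses the integral.
Check: d/dt[-5*sqrt(2)*sqrt(2*t**2 + 1)/2] = -5*sqrt(2)*t/sqrt(2*t**2 + 1) = f(t).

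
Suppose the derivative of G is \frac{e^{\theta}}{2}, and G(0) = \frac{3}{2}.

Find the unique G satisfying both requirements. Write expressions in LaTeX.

For G(\theta) to be correct, d/d\theta[G] must agree with the stated G'(\theta) identically.
A general antiderivative is \frac{e^{\theta}}{2} + C.
The condition gives C = \frac{3}{2} - (\frac{1}{2}) = 1.
So G(\theta) = \frac{e^{\theta}}{2} + 1.
Check: d/d\theta[\frac{e^{\theta}}{2} + 1] = \frac{e^{\theta}}{2} = G'(\theta).

G(\theta) = \frac{e^{\theta}}{2} + 1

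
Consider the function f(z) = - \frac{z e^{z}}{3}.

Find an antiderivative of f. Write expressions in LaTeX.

An antiderivative is F(z) = \frac{\left(1 - z\right) e^{z}}{3}.

f has the shape u'v + uv' for u = \frac{1}{3} - \frac{z}{3} and v = e^{z} — it is the derivative of the product u*v.
Check: d/dz[\frac{\left(1 - z\right) e^{z}}{3}] = - \frac{z e^{z}}{3} = f(z).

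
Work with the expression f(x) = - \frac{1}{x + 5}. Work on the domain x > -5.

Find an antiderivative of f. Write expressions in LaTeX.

Check any antiderivative F(x) by computing F'(x) and comparing it with f(x).
Check: d/dx[- \log{\left(\frac{x}{2} + \frac{5}{2} \right)}] = - \frac{1}{x + 5} = f(x).

An antiderivative is F(x) = - \log{\left(\frac{x}{2} + \frac{5}{2} \right)}.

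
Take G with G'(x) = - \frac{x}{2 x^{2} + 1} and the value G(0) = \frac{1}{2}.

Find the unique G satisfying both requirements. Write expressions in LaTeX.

G'(x) matches the chain-rule pattern g'(h)*h' with inner function h(x) = 2 x^{2} + 1; substituting u = h(x) collapses the integral.
A general antiderivative is - \frac{\log{\left(2 x^{2} + 1 \right)}}{4} + C.
The condition gives C = \frac{1}{2} - (0) = \frac{1}{2}.
So G(x) = \frac{1}{2} - \frac{\log{\left(2 x^{2} + 1 \right)}}{4}.
Check: d/dx[\frac{1}{2} - \frac{\log{\left(2 x^{2} + 1 \right)}}{4}] = - \frac{x}{2 x^{2} + 1} = G'(x).

G(x) = \frac{1}{2} - \frac{\log{\left(2 x^{2} + 1 \right)}}{4}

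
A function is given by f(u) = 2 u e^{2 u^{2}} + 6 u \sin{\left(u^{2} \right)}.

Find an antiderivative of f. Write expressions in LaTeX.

Integrate term by term and add the pieces.
Check: d/du[\frac{e^{2 u^{2}}}{2} - 3 \cos{\left(u^{2} \right)}] = 2 u e^{2 u^{2}} + 6 u \sin{\left(u^{2} \right)} = f(u).

An antiderivative is F(u) = \frac{e^{2 u^{2}}}{2} - 3 \cos{\left(u^{2} \right)}.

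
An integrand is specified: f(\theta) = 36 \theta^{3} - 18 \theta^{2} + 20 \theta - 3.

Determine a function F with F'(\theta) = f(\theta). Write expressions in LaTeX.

An antiderivative is F(\theta) = \frac{\left(6 \theta^{2} - 2 \theta + 3\right)^{2}}{4}.

f matches the chain-rule pattern g'(h)*h' with inner function h(\theta) = 3 \theta^{2} - \theta + \frac{3}{2}; substituting u = h(\theta) collapses the integral.
Check: d/d\theta[\frac{\left(6 \theta^{2} - 2 \theta + 3\right)^{2}}{4}] = 36 \theta^{3} - 18 \theta^{2} + 20 \theta - 3 = f(\theta).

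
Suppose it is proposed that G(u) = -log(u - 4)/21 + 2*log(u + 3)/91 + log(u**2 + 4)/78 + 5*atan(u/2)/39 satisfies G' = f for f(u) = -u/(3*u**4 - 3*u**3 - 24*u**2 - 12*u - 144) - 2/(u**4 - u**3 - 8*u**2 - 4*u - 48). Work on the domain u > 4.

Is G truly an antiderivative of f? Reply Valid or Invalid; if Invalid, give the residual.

Invalid: d/du[G] - f = (-u - 6)/(3*u**4 - 3*u**3 - 24*u**2 - 12*u - 144), which is not 0.

d/du[G] = (-2*u - 12)/(3*u**4 - 3*u**3 - 24*u**2 - 12*u - 144)
d/du[G] - f(u) = (-u - 6)/(3*u**4 - 3*u**3 - 24*u**2 - 12*u - 144) != 0.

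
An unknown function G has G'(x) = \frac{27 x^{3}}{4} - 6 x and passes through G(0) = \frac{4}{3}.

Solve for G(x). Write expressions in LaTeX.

G(x) = \frac{3 \left(\frac{3 x^{2}}{2} - \frac{4}{3}\right)^{2}}{4}

The substitution u = \frac{3 x^{2}}{2} - \frac{4}{3} works: G'(x) is exactly (dG/du)*(du/dx) for that inner function.
A general antiderivative is \frac{3 \left(\frac{3 x^{2}}{2} - \frac{4}{3}\right)^{2}}{4} + C.
The condition gives C = \frac{4}{3} - (\frac{4}{3}) = 0.
So G(x) = \frac{3 \left(\frac{3 x^{2}}{2} - \frac{4}{3}\right)^{2}}{4}.
Check: d/dx[\frac{3 \left(\frac{3 x^{2}}{2} - \frac{4}{3}\right)^{2}}{4}] = \frac{27 x^{3}}{4} - 6 x = G'(x).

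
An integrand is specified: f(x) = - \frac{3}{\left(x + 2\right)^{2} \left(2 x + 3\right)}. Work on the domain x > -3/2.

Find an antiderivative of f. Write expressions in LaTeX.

An antiderivative is F(x) = - 6 \log{\left(x + \frac{3}{2} \right)} + 6 \log{\left(x + 2 \right)} - \frac{3}{x + 2}.

The denominator factors as \left(x + 2\right)^{2} \left(2 x + 3\right); partial fractions split f into directly integrable pieces: - \frac{12}{2 x + 3} + \frac{6}{x + 2} + \frac{3}{\left(x + 2\right)^{2}}.
Check: d/dx[- 6 \log{\left(x + \frac{3}{2} \right)} + 6 \log{\left(x + 2 \right)} - \frac{3}{x + 2}] = - \frac{3}{2 x^{3} + 11 x^{2} + 20 x + 12}, which equals f(x).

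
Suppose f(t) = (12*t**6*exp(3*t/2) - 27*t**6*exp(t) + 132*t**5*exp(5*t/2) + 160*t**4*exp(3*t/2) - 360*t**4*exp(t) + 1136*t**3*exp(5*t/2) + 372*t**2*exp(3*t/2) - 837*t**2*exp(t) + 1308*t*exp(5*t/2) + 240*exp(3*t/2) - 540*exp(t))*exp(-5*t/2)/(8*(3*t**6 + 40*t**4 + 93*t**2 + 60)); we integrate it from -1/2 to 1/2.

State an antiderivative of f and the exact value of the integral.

Antiderivative: F(t) = (3*exp(5*t/2)*log(3*t**2 + 4) + 4*exp(5*t/2)*log(t**4/3 + 4*t**2 + 5) - 2*exp(3*t/2) + 3*exp(t))*exp(-5*t/2)/4; value = -3*exp(3/4)/4 - exp(-1/2)/2 + 3*exp(-3/4)/4 + exp(1/2)/2

Recover f(t) by differentiating a candidate F(t); any mismatch rules it out.
F(t) = (3*exp(5*t/2)*log(3*t**2 + 4) + 4*exp(5*t/2)*log(t**4/3 + 4*t**2 + 5) - 2*exp(3*t/2) + 3*exp(t))*exp(-5*t/2)/4 is an antiderivative of f.
Check: d/dt[(3*exp(5*t/2)*log(3*t**2 + 4) + 4*exp(5*t/2)*log(t**4/3 + 4*t**2 + 5) - 2*exp(3*t/2) + 3*exp(t))*exp(-5*t/2)/4] = (12*t**6*exp(3*t/2) - 27*t**6*exp(t) + 132*t**5*exp(5*t/2) + 160*t**4*exp(3*t/2) - 360*t**4*exp(t) + 1136*t**3*exp(5*t/2) + 372*t**2*exp(3*t/2) - 837*t**2*exp(t) + 1308*t*exp(5*t/2) + 240*exp(3*t/2) - 540*exp(t))/(24*t**6*exp(5*t/2) + 320*t**4*exp(5*t/2) + 744*t**2*exp(5*t/2) + 480*exp(5*t/2)), which equals f(t).
F(1/2) = -exp(-1/2)/2 + 3*exp(-3/4)/4 + 3*log(19/4)/4 + log(289/48); F(-1/2) = -exp(1/2)/2 + 3*log(19/4)/4 + 3*exp(3/4)/4 + log(289/48).
Integral = F(1/2) - F(-1/2) = -3*exp(3/4)/4 - exp(-1/2)/2 + 3*exp(-3/4)/4 + exp(1/2)/2.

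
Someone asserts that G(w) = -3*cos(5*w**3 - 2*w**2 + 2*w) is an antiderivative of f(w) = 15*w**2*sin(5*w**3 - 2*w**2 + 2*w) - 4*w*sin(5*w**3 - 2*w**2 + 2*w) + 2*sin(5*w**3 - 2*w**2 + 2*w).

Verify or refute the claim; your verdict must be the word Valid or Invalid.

d/dw[G] = 45*w**2*sin(5*w**3 - 2*w**2 + 2*w) - 12*w*sin(5*w**3 - 2*w**2 + 2*w) + 6*sin(5*w**3 - 2*w**2 + 2*w)
d/dw[G] - f(w) = 30*w**2*sin(5*w**3 - 2*w**2 + 2*w) - 8*w*sin(5*w**3 - 2*w**2 + 2*w) + 4*sin(5*w**3 - 2*w**2 + 2*w) != 0.

Invalid: d/dw[G] - f = 30*w**2*sin(5*w**3 - 2*w**2 + 2*w) - 8*w*sin(5*w**3 - 2*w**2 + 2*w) + 4*sin(5*w**3 - 2*w**2 + 2*w), which is not 0.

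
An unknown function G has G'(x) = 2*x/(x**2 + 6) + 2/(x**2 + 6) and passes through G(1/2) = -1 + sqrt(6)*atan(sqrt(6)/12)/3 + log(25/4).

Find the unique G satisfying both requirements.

G(x) = (3*log(x**2 + 6) + sqrt(6)*atan(sqrt(6)*x/6) - 3)/3

Integrate term by term and add the pieces.
A general antiderivative is log(x**2 + 6) + sqrt(6)*atan(sqrt(6)*x/6)/3 + C.
The condition gives C = -1 + sqrt(6)*atan(sqrt(6)/12)/3 + log(25/4) - (sqrt(6)*atan(sqrt(6)/12)/3 + log(25/4)) = -1.
So G(x) = (3*log(x**2 + 6) + sqrt(6)*atan(sqrt(6)*x/6) - 3)/3.
Check: d/dx[(3*log(x**2 + 6) + sqrt(6)*atan(sqrt(6)*x/6) - 3)/3] = (2*x + 2)/(x**2 + 6), which equals G'(x).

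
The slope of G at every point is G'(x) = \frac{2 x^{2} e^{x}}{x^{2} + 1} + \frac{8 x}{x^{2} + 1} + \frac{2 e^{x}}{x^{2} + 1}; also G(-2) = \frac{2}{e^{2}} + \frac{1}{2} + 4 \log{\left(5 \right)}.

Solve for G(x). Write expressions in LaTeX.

Integrate term by term and add the pieces.
A general antiderivative is 2 e^{x} + 4 \log{\left(x^{2} + 1 \right)} + C.
The condition gives C = \frac{2}{e^{2}} + \frac{1}{2} + 4 \log{\left(5 \right)} - (\frac{2}{e^{2}} + 4 \log{\left(5 \right)}) = \frac{1}{2}.
So G(x) = 2 e^{x} + 4 \log{\left(x^{2} + 1 \right)} + \frac{1}{2}.
Check: d/dx[2 e^{x} + 4 \log{\left(x^{2} + 1 \right)} + \frac{1}{2}] = \frac{2 x^{2} e^{x} + 8 x + 2 e^{x}}{x^{2} + 1}, which equals G'(x).

G(x) = 2 e^{x} + 4 \log{\left(x^{2} + 1 \right)} + \frac{1}{2}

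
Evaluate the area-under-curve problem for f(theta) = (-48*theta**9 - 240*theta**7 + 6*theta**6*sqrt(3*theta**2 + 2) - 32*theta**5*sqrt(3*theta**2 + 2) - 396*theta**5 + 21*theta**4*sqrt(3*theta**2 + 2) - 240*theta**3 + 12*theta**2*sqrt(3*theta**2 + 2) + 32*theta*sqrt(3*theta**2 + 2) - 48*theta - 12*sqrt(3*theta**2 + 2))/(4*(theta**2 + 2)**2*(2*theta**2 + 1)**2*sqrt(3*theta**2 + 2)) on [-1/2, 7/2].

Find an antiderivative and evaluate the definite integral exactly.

Antiderivative: F(theta) = (32*theta**2 + (-9*theta - 8)*(theta**2 + 2) - 12*(theta**2 + 2)*(2*theta**2 + 1)*sqrt(3*theta**2 + 2) + 16)/(12*(theta**2 + 2)*(2*theta**2 + 1)); value = -sqrt(155)/2 - 3782/8721 + sqrt(11)/2

An antiderivative F(theta) passes only if d/dtheta[F] lands on f(theta) exactly.
F(theta) = (32*theta**2 + (-9*theta - 8)*(theta**2 + 2) - 12*(theta**2 + 2)*(2*theta**2 + 1)*sqrt(3*theta**2 + 2) + 16)/(12*(theta**2 + 2)*(2*theta**2 + 1)) is an antiderivative of f.
Check: d/dtheta[(32*theta**2 + (-9*theta - 8)*(theta**2 + 2) - 12*(theta**2 + 2)*(2*theta**2 + 1)*sqrt(3*theta**2 + 2) + 16)/(12*(theta**2 + 2)*(2*theta**2 + 1))] = (-48*theta**9 - 240*theta**7 + 6*theta**6*sqrt(3*theta**2 + 2) - 32*theta**5*sqrt(3*theta**2 + 2) - 396*theta**5 + 21*theta**4*sqrt(3*theta**2 + 2) - 240*theta**3 + 12*theta**2*sqrt(3*theta**2 + 2) + 32*theta*sqrt(3*theta**2 + 2) - 48*theta - 12*sqrt(3*theta**2 + 2))/(16*theta**8*sqrt(3*theta**2 + 2) + 80*theta**6*sqrt(3*theta**2 + 2) + 132*theta**4*sqrt(3*theta**2 + 2) + 80*theta**2*sqrt(3*theta**2 + 2) + 16*sqrt(3*theta**2 + 2)), which equals f(theta).
F(7/2) = -sqrt(155)/2 - 413/11628; F(-1/2) = 43/108 - sqrt(11)/2.
Integral = F(7/2) - F(-1/2) = -sqrt(155)/2 - 3782/8721 + sqrt(11)/2.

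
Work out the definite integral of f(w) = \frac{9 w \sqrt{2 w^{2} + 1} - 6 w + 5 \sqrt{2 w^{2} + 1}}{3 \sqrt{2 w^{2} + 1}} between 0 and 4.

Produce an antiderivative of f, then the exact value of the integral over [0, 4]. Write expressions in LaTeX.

Antiderivative: F(w) = \frac{3 w^{2}}{2} + \frac{5 w}{3} - \sqrt{2 w^{2} + 1}; value = \frac{95}{3} - \sqrt{33}

Since d/dw undoes antidifferentiation here, F'(w) = f(w) is required of F(w).
F(w) = \frac{3 w^{2}}{2} + \frac{5 w}{3} - \sqrt{2 w^{2} + 1} is an antiderivative of f.
Check: d/dw[\frac{3 w^{2}}{2} + \frac{5 w}{3} - \sqrt{2 w^{2} + 1}] = \frac{9 w \sqrt{2 w^{2} + 1} - 6 w + 5 \sqrt{2 w^{2} + 1}}{3 \sqrt{2 w^{2} + 1}} = f(w).
F(4) = \frac{92}{3} - \sqrt{33}; F(0) = -1.
Integral = F(4) - F(0) = \frac{95}{3} - \sqrt{33}.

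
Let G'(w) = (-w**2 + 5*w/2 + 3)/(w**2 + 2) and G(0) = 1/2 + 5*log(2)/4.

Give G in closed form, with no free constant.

G(w) = -w + 5*log(w**2 + 2)/4 + 5*sqrt(2)*atan(sqrt(2)*w/2)/2 + 1/2

Differentiate the proposed G(w) back; it has to land on the given G'(w).
A general antiderivative is -w + 5*log(w**2 + 2)/4 + 5*sqrt(2)*atan(sqrt(2)*w/2)/2 + C.
The condition gives C = 1/2 + 5*log(2)/4 - (5*log(2)/4) = 1/2.
So G(w) = -w + 5*log(w**2 + 2)/4 + 5*sqrt(2)*atan(sqrt(2)*w/2)/2 + 1/2.
Check: d/dw[-w + 5*log(w**2 + 2)/4 + 5*sqrt(2)*atan(sqrt(2)*w/2)/2 + 1/2] = (-2*w**2 + 5*w + 6)/(2*w**2 + 4), which equals G'(w).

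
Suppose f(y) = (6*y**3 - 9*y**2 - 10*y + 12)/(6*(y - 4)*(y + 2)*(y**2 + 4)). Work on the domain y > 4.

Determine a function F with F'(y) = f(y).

The denominator factors as 6*(y - 4)*(y + 2)*(y**2 + 4); partial fractions split f into directly integrable pieces: (63*y - 38)/(120*(y**2 + 4)) + 13/(72*(y + 2)) + 53/(180*(y - 4)).
Check: d/dy[(212*log(y - 4) + 130*log(y + 2) + 189*log(y**2 + 4) - 114*atan(y/2))/720] = (6*y**3 - 9*y**2 - 10*y + 12)/(6*y**4 - 12*y**3 - 24*y**2 - 48*y - 192), which equals f(y).

An antiderivative is F(y) = (212*log(y - 4) + 130*log(y + 2) + 189*log(y**2 + 4) - 114*atan(y/2))/720.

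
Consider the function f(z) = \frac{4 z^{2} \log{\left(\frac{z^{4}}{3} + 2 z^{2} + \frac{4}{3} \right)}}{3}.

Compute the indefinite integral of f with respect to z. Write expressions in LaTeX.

F(z) = \frac{4 z^{3} \log{\left(\frac{z^{4}}{3} + 2 z^{2} + \frac{4}{3} \right)}}{9} - \frac{16 z^{3}}{27} + \frac{16 z}{3} - \frac{16 \sqrt{2} \sqrt{9 - 4 \sqrt{5}} \operatorname{atan}{\left(\frac{\sqrt{2} z}{\sqrt{5} \sqrt{9 - 4 \sqrt{5}} + 3 \sqrt{9 - 4 \sqrt{5}}} \right)}}{9} + \frac{16 \sqrt{2} \sqrt{4 \sqrt{5} + 9} \operatorname{atan}{\left(\frac{\sqrt{2} z}{- 3 \sqrt{4 \sqrt{5} + 9} + \sqrt{5} \sqrt{4 \sqrt{5} + 9}} \right)}}{9} + C

Check any antiderivative F(z) by computing F'(z) and comparing it with f(z).
Check: d/dz[\frac{4 z^{3} \log{\left(\frac{z^{4}}{3} + 2 z^{2} + \frac{4}{3} \right)}}{9} - \frac{16 z^{3}}{27} + \frac{16 z}{3} - \frac{16 \sqrt{2} \sqrt{9 - 4 \sqrt{5}} \operatorname{atan}{\left(\frac{\sqrt{2} z}{\sqrt{5} \sqrt{9 - 4 \sqrt{5}} + 3 \sqrt{9 - 4 \sqrt{5}}} \right)}}{9} + \frac{16 \sqrt{2} \sqrt{4 \sqrt{5} + 9} \operatorname{atan}{\left(\frac{\sqrt{2} z}{- 3 \sqrt{4 \sqrt{5} + 9} + \sqrt{5} \sqrt{4 \sqrt{5} + 9}} \right)}}{9}] = \frac{4 z^{2} \log{\left(\frac{z^{4}}{3} + 2 z^{2} + \frac{4}{3} \right)}}{3} = f(z).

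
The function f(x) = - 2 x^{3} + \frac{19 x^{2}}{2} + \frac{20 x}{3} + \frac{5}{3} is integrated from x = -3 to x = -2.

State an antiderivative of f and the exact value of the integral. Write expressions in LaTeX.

The integrand splits into summands that can be handled one at a time.
F(x) = \frac{- 3 x^{4} + 19 x^{3} + 20 x^{2} + 10 x - 6}{6} is an antiderivative of f.
Check: d/dx[\frac{- 3 x^{4} + 19 x^{3} + 20 x^{2} + 10 x - 6}{6}] = - 2 x^{3} + \frac{19 x^{2}}{2} + \frac{20 x}{3} + \frac{5}{3} = f(x).
F(-2) = - \frac{73}{3}; F(-3) = -102.
Integral = F(-2) - F(-3) = \frac{233}{3}.

Antiderivative: F(x) = \frac{- 3 x^{4} + 19 x^{3} + 20 x^{2} + 10 x - 6}{6}; value = \frac{233}{3}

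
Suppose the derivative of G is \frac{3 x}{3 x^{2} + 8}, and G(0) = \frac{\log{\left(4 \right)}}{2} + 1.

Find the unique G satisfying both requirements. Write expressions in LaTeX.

G(x) = \frac{\log{\left(\frac{3 x^{2}}{2} + 4 \right)}}{2} + 1

G'(x) matches the chain-rule pattern g'(h)*h' with inner function h(x) = \frac{3 x^{2}}{2} + 4; substituting u = h(x) collapses the integral.
A general antiderivative is \frac{\log{\left(\frac{3 x^{2}}{2} + 4 \right)}}{2} + C.
The condition gives C = \frac{\log{\left(4 \right)}}{2} + 1 - (\frac{\log{\left(4 \right)}}{2}) = 1.
So G(x) = \frac{\log{\left(\frac{3 x^{2}}{2} + 4 \right)}}{2} + 1.
Check: d/dx[\frac{\log{\left(\frac{3 x^{2}}{2} + 4 \right)}}{2} + 1] = \frac{3 x}{3 x^{2} + 8} = G'(x).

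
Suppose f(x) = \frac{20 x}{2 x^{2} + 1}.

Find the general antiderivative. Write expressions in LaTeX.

f matches the chain-rule pattern g'(h)*h' with inner function h(x) = 2 x^{2} + 1; substituting u = h(x) collapses the integral.
Check: d/dx[5 \log{\left(2 x^{2} + 1 \right)}] = \frac{20 x}{2 x^{2} + 1} = f(x).

F(x) = 5 \log{\left(2 x^{2} + 1 \right)} + C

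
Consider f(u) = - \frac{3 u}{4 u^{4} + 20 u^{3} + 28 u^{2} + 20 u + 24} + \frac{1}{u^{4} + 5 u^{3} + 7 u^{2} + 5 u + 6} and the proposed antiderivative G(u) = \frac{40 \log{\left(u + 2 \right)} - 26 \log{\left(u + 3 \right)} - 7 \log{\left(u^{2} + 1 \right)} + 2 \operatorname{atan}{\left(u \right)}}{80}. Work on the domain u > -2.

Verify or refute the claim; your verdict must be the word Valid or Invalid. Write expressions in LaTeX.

Valid - differentiating G returns exactly f.

d/du[G] = \frac{4 - 3 u}{4 u^{4} + 20 u^{3} + 28 u^{2} + 20 u + 24}
This equals f(u) exactly, so the claim holds.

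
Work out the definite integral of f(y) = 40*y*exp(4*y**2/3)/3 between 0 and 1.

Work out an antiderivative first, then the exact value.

Antiderivative: F(y) = 5*exp(4*y**2/3); value = -5 + 5*exp(4/3)

The substitution u = 4*y**2/3 works: f is exactly (dF/du)*(du/dy) for that inner function.
F(y) = 5*exp(4*y**2/3) is an antiderivative of f.
Check: d/dy[5*exp(4*y**2/3)] = 40*y*exp(4*y**2/3)/3 = f(y).
F(1) = 5*exp(4/3); F(0) = 5.
Integral = F(1) - F(0) = -5 + 5*exp(4/3).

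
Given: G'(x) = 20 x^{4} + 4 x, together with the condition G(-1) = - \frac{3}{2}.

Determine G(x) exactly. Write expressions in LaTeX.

The integrand splits into summands that can be handled one at a time.
A general antiderivative is 4 x^{5} + 2 x^{2} + C.
The condition gives C = - \frac{3}{2} - (-2) = \frac{1}{2}.
So G(x) = \frac{8 x^{5} + 4 x^{2} + 1}{2}.
Check: d/dx[\frac{8 x^{5} + 4 x^{2} + 1}{2}] = 20 x^{4} + 4 x = G'(x).

G(x) = \frac{8 x^{5} + 4 x^{2} + 1}{2}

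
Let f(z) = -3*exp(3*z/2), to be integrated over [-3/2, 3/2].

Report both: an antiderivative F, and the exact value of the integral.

For F(z) to be correct the identity F'(z) - f(z) = 0 must hold.
F(z) = -2*exp(3*z/2) is an antiderivative of f.
Check: d/dz[-2*exp(3*z/2)] = -3*exp(3*z/2) = f(z).
F(3/2) = -2*exp(9/4); F(-3/2) = -2*exp(-9/4).
Integral = F(3/2) - F(-3/2) = -2*exp(9/4) + 2*exp(-9/4).

Antiderivative: F(z) = -2*exp(3*z/2); value = -2*exp(9/4) + 2*exp(-9/4)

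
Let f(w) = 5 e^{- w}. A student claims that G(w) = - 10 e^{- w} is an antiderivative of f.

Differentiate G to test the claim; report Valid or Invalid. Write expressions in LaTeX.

d/dw[G] = 10 e^{- w}
d/dw[G] - f(w) = 5 e^{- w} != 0.

Invalid: d/dw[G] - f = 5 e^{- w}, which is not 0.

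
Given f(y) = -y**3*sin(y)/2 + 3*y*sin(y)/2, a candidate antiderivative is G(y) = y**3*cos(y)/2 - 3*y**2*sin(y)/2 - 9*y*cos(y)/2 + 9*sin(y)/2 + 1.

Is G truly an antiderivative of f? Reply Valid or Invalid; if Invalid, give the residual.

Valid - differentiating G returns exactly f.

d/dy[G] = -y**3*sin(y)/2 + 3*y*sin(y)/2
This equals f(y) exactly, so the claim holds.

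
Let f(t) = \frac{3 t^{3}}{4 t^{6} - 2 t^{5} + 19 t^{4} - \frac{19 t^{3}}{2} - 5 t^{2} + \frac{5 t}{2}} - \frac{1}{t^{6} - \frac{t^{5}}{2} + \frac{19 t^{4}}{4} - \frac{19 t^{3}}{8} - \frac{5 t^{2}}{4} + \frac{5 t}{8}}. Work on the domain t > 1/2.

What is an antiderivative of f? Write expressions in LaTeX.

The denominator factors as t \left(2 t - 1\right)^{2} \left(2 t + 1\right) \left(t^{2} + 5\right); partial fractions split f into directly integrable pieces: - \frac{2 \left(146 t + 115\right)}{2205 \left(t^{2} + 5\right)} + \frac{5}{6 \left(2 t + 1\right)} + \frac{2321}{882 \left(2 t - 1\right)} - \frac{29}{21 \left(2 t - 1\right)^{2}} - \frac{8}{5 t}.
Check: d/dt[- \frac{8 \log{\left(t \right)}}{5} + \frac{2321 \log{\left(t - \frac{1}{2} \right)}}{1764} + \frac{5 \log{\left(t + \frac{1}{2} \right)}}{12} - \frac{146 \log{\left(t^{2} + 5 \right)}}{2205} - \frac{46 \sqrt{5} \operatorname{atan}{\left(\frac{\sqrt{5} t}{5} \right)}}{2205} + \frac{29}{84 t - 42}] = \frac{6 t^{3} - 8}{8 t^{6} - 4 t^{5} + 38 t^{4} - 19 t^{3} - 10 t^{2} + 5 t}, which equals f(t).

An antiderivative is F(t) = - \frac{8 \log{\left(t \right)}}{5} + \frac{2321 \log{\left(t - \frac{1}{2} \right)}}{1764} + \frac{5 \log{\left(t + \frac{1}{2} \right)}}{12} - \frac{146 \log{\left(t^{2} + 5 \right)}}{2205} - \frac{46 \sqrt{5} \operatorname{atan}{\left(\frac{\sqrt{5} t}{5} \right)}}{2205} + \frac{29}{84 t - 42}.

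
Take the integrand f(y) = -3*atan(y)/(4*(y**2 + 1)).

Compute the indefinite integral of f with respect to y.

A first test for any F(y): its y-derivative must equal f(y) identically.
Check: d/dy[-3*atan(y)**2/8] = -3*atan(y)/(4*y**2 + 4), which equals f(y).

F(y) = -3*atan(y)**2/8 + C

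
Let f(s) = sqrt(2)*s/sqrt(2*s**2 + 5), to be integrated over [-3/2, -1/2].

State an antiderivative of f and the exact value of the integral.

The substitution u = s**2 + 5/2 works: f is exactly (dF/du)*(du/ds) for that inner function.
F(s) = sqrt(s**2 + 5/2) is an antiderivative of f.
Check: d/ds[sqrt(s**2 + 5/2)] = sqrt(2)*s/sqrt(2*s**2 + 5) = f(s).
F(-1/2) = sqrt(11)/2; F(-3/2) = sqrt(19)/2.
Integral = F(-1/2) - F(-3/2) = -sqrt(19)/2 + sqrt(11)/2.

Antiderivative: F(s) = sqrt(s**2 + 5/2); value = -sqrt(19)/2 + sqrt(11)/2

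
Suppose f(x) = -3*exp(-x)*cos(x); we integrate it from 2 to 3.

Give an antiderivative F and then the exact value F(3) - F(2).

An antiderivative F(x) passes only if d/dx[F] lands on f(x) exactly.
F(x) = (-3*sin(x) + 3*cos(x))*exp(-x)/2 is an antiderivative of f.
Check: d/dx[(-3*sin(x) + 3*cos(x))*exp(-x)/2] = -3*exp(-x)*cos(x) = f(x).
F(3) = 3*exp(-3)*cos(3)/2 - 3*exp(-3)*sin(3)/2; F(2) = -3*exp(-2)*sin(2)/2 + 3*exp(-2)*cos(2)/2.
Integral = F(3) - F(2) = 3*exp(-3)*cos(3)/2 - 3*exp(-3)*sin(3)/2 - 3*exp(-2)*cos(2)/2 + 3*exp(-2)*sin(2)/2.

Antiderivative: F(x) = (-3*sin(x) + 3*cos(x))*exp(-x)/2; value = 3*exp(-3)*cos(3)/2 - 3*exp(-3)*sin(3)/2 - 3*exp(-2)*cos(2)/2 + 3*exp(-2)*sin(2)/2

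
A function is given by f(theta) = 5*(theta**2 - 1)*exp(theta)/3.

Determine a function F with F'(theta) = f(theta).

Recognize the product-rule pattern: f = u'v + uv' with u = 5*theta**2/3 - 10*theta/3 + 5/3, v = exp(theta), so integration by parts undoes it.
Check: d/dtheta[(5*theta**2 - 10*theta + 5)*exp(theta)/3] = 5*theta**2*exp(theta)/3 - 5*exp(theta)/3, which equals f(theta).

An antiderivative is F(theta) = (5*theta**2 - 10*theta + 5)*exp(theta)/3.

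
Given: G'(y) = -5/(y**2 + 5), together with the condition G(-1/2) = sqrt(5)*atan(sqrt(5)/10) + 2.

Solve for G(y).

Since d/dy undoes antidifferentiation here, G(y) must give back the stated G'(y).
A general antiderivative is -sqrt(5)*atan(sqrt(5)*y/5) + C.
The condition gives C = sqrt(5)*atan(sqrt(5)/10) + 2 - (sqrt(5)*atan(sqrt(5)/10)) = 2.
So G(y) = -sqrt(5)*atan(sqrt(5)*y/5) + 2.
Check: d/dy[-sqrt(5)*atan(sqrt(5)*y/5) + 2] = -5/(y**2 + 5) = G'(y).

G(y) = -sqrt(5)*atan(sqrt(5)*y/5) + 2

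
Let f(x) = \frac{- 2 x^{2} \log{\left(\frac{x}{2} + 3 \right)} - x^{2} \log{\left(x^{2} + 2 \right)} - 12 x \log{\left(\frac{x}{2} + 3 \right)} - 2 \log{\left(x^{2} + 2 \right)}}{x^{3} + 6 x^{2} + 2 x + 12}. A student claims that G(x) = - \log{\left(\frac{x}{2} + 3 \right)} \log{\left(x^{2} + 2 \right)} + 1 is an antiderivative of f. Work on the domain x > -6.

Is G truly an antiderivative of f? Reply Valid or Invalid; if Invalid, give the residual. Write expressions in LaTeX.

d/dx[G] = \frac{- 2 x^{2} \log{\left(\frac{x}{2} + 3 \right)} - x^{2} \log{\left(x^{2} + 2 \right)} - 12 x \log{\left(\frac{x}{2} + 3 \right)} - 2 \log{\left(x^{2} + 2 \right)}}{x^{3} + 6 x^{2} + 2 x + 12}
This equals f(x) exactly, so the claim holds.

Valid: G'(x) = f(x).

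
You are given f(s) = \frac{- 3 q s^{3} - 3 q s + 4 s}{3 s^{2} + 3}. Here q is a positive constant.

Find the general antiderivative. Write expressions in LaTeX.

F(s) = \frac{- 3 q s^{2} + 4 \log{\left(\frac{3 s^{2}}{2} + \frac{3}{2} \right)}}{6} + C

Any candidate F(s) must reproduce f(s) exactly when differentiated.
Check: d/ds[\frac{- 3 q s^{2} + 4 \log{\left(\frac{3 s^{2}}{2} + \frac{3}{2} \right)}}{6}] = \frac{- 3 q s^{3} - 3 q s + 4 s}{3 s^{2} + 3} = f(s).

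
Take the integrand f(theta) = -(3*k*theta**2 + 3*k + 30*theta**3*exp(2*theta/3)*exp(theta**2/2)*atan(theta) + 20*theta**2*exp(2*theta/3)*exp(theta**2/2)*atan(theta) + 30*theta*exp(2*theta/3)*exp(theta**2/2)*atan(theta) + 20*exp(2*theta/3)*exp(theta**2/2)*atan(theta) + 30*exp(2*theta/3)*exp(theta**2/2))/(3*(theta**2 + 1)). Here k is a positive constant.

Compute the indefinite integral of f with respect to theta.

F(theta) = -k*theta - 10*exp(theta**2/2 + 2*theta/3)*atan(theta) + C

Any candidate F(theta) must reproduce f(theta) exactly when differentiated.
Check: d/dtheta[-k*theta - 10*exp(theta**2/2 + 2*theta/3)*atan(theta)] = (-3*k*theta**2 - 3*k - 30*theta**3*exp(2*theta/3)*exp(theta**2/2)*atan(theta) - 20*theta**2*exp(2*theta/3)*exp(theta**2/2)*atan(theta) - 30*theta*exp(2*theta/3)*exp(theta**2/2)*atan(theta) - 20*exp(2*theta/3)*exp(theta**2/2)*atan(theta) - 30*exp(2*theta/3)*exp(theta**2/2))/(3*theta**2 + 3), which equals f(theta).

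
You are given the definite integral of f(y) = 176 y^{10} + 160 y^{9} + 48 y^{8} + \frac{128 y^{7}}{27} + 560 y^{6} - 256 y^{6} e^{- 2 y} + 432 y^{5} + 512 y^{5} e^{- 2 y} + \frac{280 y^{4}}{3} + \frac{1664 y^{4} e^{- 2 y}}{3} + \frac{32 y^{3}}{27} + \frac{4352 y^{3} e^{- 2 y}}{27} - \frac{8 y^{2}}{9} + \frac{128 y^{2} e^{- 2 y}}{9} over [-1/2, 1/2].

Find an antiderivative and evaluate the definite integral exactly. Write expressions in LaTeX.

Antiderivative: F(y) = \frac{\left(432 y^{11} e^{2 y} + 432 y^{10} e^{2 y} + 144 y^{9} e^{2 y} + 16 y^{8} e^{2 y} + 2160 y^{7} e^{2 y} + 1944 y^{6} e^{2 y} + 3456 y^{6} + 504 y^{5} e^{2 y} + 3456 y^{5} + 8 y^{4} e^{2 y} + 1152 y^{4} - 8 y^{3} e^{2 y} + 128 y^{3}\right) e^{- 2 y}}{27}; value = - \frac{2 e}{27} + \frac{4111}{1728} + \frac{250}{27 e}

f has the shape u'v + uv' for u = \frac{\left(4 y^{2} + \frac{4 y}{3}\right)^{3}}{2} and v = \frac{y^{5}}{2} + \frac{5 y}{2} - \frac{1}{4} + 4 e^{- 2 y} — it is the derivative of the product u*v.
F(y) = \frac{\left(432 y^{11} e^{2 y} + 432 y^{10} e^{2 y} + 144 y^{9} e^{2 y} + 16 y^{8} e^{2 y} + 2160 y^{7} e^{2 y} + 1944 y^{6} e^{2 y} + 3456 y^{6} + 504 y^{5} e^{2 y} + 3456 y^{5} + 8 y^{4} e^{2 y} + 1152 y^{4} - 8 y^{3} e^{2 y} + 128 y^{3}\right) e^{- 2 y}}{27} is an antiderivative of f.
Check: d/dy[\frac{\left(432 y^{11} e^{2 y} + 432 y^{10} e^{2 y} + 144 y^{9} e^{2 y} + 16 y^{8} e^{2 y} + 2160 y^{7} e^{2 y} + 1944 y^{6} e^{2 y} + 3456 y^{6} + 504 y^{5} e^{2 y} + 3456 y^{5} + 8 y^{4} e^{2 y} + 1152 y^{4} - 8 y^{3} e^{2 y} + 128 y^{3}\right) e^{- 2 y}}{27}] = \frac{\left(4752 y^{10} e^{2 y} + 4320 y^{9} e^{2 y} + 1296 y^{8} e^{2 y} + 128 y^{7} e^{2 y} + 15120 y^{6} e^{2 y} - 6912 y^{6} + 11664 y^{5} e^{2 y} + 13824 y^{5} + 2520 y^{4} e^{2 y} + 14976 y^{4} + 32 y^{3} e^{2 y} + 4352 y^{3} - 24 y^{2} e^{2 y} + 384 y^{2}\right) e^{- 2 y}}{27}, which equals f(y).
F(1/2) = \frac{8125}{3456} + \frac{250}{27 e}; F(-1/2) = - \frac{97}{3456} + \frac{2 e}{27}.
Integral = F(1/2) - F(-1/2) = - \frac{2 e}{27} + \frac{4111}{1728} + \frac{250}{27 e}.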